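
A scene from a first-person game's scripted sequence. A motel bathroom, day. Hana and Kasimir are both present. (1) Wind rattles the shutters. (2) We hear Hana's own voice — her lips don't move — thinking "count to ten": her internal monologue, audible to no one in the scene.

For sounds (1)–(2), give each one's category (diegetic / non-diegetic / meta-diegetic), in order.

diegetic, meta-diegetic

(1) is diegetic: wind is part of the location's real environment.
Sound (2): internal monologue — inside Hana's mind, not spoken into the scene, so meta-diegetic.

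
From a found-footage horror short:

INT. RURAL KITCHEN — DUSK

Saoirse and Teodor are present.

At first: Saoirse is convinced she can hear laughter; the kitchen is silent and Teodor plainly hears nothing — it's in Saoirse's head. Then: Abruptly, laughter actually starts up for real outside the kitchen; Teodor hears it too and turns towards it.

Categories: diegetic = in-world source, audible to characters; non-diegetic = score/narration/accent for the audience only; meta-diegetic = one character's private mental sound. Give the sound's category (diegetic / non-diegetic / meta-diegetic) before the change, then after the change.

meta-diegetic, diegetic

Before the change: only Saoirse 'hears' it — imagined, in her mind → meta-diegetic.
After the change: now there's a real external source and Teodor hears it too — in the story world → diegetic.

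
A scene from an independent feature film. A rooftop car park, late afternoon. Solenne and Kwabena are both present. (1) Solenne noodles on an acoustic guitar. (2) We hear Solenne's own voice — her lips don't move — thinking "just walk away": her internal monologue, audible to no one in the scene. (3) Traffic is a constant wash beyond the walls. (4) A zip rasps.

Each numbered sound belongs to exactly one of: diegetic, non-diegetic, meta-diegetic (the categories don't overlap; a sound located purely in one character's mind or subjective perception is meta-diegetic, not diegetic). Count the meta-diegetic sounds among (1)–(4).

1

(1) is diegetic: Solenne is producing the music live, in the story world.
Sound (2): Solenne's thought-voice: a private mental sound no other character can hear, so meta-diegetic.
Sound (3): traffic is part of the location's real environment, so diegetic.
Sound (4): the sound comes from a zip physically present in the location, so diegetic.
Meta-diegetic: (2) — that's 1.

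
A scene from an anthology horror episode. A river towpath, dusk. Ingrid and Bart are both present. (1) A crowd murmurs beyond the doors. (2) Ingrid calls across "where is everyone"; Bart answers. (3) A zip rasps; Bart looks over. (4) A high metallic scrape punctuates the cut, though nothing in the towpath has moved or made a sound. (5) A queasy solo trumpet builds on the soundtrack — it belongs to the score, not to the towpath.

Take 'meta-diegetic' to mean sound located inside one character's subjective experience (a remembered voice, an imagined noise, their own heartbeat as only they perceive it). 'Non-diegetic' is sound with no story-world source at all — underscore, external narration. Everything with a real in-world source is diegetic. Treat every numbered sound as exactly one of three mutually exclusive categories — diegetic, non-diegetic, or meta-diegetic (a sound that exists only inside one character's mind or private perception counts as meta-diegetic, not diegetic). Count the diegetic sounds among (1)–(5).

(1) is diegetic: it's the actual ambient sound of the location.
Sound (2): Ingrid is a character speaking aloud in the scene, so diegetic.
(3) is diegetic: a zip is a real object/event in the scene's world.
Sound (4): nothing in the scene produces it; it's an accent added for the audience, so non-diegetic.
Sound (5): nothing in the towpath produces it and the characters don't hear it — pure soundtrack, so non-diegetic.
Diegetic: (1), (2), (3) — that's 3.

3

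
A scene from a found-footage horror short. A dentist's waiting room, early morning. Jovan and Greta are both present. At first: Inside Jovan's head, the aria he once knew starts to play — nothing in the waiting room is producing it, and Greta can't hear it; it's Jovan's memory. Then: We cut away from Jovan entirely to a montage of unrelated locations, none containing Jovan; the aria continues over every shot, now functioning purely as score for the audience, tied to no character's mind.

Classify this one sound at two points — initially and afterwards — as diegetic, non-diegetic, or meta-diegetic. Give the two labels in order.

Initially: the music lives inside Jovan's mind alone; Greta can't hear it → meta-diegetic.
Afterwards: once it plays over shots Jovan isn't in, detached from any character's subjectivity, it's conventional underscore → non-diegetic.

meta-diegetic, non-diegetic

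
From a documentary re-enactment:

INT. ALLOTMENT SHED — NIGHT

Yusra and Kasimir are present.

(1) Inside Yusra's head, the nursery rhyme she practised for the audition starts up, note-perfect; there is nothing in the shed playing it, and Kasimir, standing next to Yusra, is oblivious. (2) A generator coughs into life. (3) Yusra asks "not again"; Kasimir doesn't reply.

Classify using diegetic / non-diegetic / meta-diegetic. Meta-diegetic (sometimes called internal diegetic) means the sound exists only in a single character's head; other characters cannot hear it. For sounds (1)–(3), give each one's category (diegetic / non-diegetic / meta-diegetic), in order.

meta-diegetic, diegetic, diegetic

Sound (1): the music is a memory playing inside Yusra's mind alone; no real-world source, Kasimir can't hear it, so meta-diegetic.
(2) is diegetic: the sound comes from a generator physically present in the location.
(3) spoken by a character present in the story world → diegetic.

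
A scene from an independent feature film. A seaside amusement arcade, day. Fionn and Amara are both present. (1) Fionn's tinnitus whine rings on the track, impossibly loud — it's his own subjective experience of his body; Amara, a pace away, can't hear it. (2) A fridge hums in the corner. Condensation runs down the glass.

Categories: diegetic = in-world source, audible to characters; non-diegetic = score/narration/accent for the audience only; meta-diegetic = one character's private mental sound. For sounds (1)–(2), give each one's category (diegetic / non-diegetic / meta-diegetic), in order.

meta-diegetic, diegetic

(1) is meta-diegetic: it's Fionn's internal bodily sensation rendered as sound; only Fionn 'hears' it.
Sound (2): ambient/room sound belonging to the story's physical space, so diegetic.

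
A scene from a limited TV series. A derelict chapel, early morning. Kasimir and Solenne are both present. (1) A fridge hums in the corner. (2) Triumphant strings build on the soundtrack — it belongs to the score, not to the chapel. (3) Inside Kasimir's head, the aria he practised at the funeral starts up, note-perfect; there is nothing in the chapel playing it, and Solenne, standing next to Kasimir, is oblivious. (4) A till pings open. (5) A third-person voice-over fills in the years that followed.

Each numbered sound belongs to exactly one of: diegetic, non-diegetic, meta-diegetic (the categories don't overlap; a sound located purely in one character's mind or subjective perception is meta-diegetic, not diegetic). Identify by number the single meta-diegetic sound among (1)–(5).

3

(1) a fridge is part of the location's real environment → diegetic.
(2) score with no on-screen or off-screen source; it exists for the audience alone → non-diegetic.
Sound (3): the music is a memory playing inside Kasimir's mind alone; no real-world source, Solenne can't hear it, so meta-diegetic.
(4) the sound comes from a till physically present in the location → diegetic.
(5) is non-diegetic: commentary laid over the scene from outside the fiction.
Only (3) is meta-diegetic.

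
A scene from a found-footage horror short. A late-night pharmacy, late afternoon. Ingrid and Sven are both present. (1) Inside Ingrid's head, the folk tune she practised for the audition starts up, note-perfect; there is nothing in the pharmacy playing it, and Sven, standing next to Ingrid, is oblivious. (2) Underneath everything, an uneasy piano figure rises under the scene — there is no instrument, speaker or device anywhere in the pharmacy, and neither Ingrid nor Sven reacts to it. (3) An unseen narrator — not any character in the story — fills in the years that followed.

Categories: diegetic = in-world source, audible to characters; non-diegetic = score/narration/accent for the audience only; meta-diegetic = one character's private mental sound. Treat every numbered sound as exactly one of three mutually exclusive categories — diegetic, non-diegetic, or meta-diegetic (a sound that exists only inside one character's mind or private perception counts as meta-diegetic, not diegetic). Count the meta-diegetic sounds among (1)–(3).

(1) is meta-diegetic: the music is a memory playing inside Ingrid's mind alone; no real-world source, Sven can't hear it.
(2) is non-diegetic: score with no on-screen or off-screen source; it exists for the audience alone.
(3) external voice-over — not a character, not heard by anyone in the scene → non-diegetic.
Meta-diegetic: (1) — that's 1.

1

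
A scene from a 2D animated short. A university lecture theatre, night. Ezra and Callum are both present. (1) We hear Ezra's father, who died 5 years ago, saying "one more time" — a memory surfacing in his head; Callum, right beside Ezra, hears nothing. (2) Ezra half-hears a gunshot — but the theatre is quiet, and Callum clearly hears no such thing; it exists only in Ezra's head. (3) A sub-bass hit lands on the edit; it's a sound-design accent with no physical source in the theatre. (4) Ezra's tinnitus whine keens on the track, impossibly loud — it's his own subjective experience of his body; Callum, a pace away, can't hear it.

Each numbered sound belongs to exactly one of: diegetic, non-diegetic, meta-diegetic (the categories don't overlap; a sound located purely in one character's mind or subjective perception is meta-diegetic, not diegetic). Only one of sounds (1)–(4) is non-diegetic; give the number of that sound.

(1) the voice is a memory playing only inside Ezra's mind; Callum can't hear it → meta-diegetic.
(2) is meta-diegetic: the sound is imagined by Ezra; nothing in the story world is producing it and Callum can't hear it.
(3) is non-diegetic: nothing in the scene produces it; it's an accent added for the audience.
Sound (4): a subjective body sound — Ezra's private perception, inaudible to Callum, so meta-diegetic.
Only (3) is non-diegetic.

3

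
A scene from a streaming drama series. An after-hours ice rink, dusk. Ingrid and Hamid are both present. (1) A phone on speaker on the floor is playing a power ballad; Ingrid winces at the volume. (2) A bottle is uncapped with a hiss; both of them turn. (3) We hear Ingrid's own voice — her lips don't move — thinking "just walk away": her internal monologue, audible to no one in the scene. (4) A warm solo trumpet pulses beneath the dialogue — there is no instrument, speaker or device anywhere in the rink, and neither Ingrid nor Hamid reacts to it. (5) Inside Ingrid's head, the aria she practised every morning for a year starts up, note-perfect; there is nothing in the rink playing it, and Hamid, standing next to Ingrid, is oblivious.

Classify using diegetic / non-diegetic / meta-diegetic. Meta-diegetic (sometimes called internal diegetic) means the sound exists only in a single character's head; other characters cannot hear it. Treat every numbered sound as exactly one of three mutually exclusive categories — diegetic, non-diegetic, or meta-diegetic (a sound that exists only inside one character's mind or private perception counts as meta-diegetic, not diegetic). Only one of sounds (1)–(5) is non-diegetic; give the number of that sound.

4

Sound (1): the music comes from an on-screen device that Ingrid responds to, so diegetic.
(2) is diegetic: the sound comes from a bottle physically present in the location.
(3) is meta-diegetic: it's Ingrid's unspoken thought, heard only by the audience via her subjectivity.
(4) is non-diegetic: it has no source in the story world and no character can hear it — it's underscore.
(5) remembered music, private to Ingrid — Hamid is oblivious because it isn't in the room → meta-diegetic.
Only (4) is non-diegetic.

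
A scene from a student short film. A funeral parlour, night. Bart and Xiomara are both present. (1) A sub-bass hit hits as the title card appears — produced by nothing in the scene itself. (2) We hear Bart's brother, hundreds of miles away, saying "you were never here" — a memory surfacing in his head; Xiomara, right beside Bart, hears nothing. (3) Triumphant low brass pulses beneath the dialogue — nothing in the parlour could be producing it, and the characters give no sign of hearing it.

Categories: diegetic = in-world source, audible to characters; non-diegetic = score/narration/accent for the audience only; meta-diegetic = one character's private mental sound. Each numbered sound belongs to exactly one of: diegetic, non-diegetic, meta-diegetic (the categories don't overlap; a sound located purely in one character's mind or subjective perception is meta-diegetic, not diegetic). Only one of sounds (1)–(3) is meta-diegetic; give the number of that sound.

2

Sound (1): nothing in the scene produces it; it's an accent added for the audience, so non-diegetic.
(2) is meta-diegetic: it's Bart's recollection rendered as sound; the other character can't hear it.
(3) score with no on-screen or off-screen source; it exists for the audience alone → non-diegetic.
Only (2) is meta-diegetic.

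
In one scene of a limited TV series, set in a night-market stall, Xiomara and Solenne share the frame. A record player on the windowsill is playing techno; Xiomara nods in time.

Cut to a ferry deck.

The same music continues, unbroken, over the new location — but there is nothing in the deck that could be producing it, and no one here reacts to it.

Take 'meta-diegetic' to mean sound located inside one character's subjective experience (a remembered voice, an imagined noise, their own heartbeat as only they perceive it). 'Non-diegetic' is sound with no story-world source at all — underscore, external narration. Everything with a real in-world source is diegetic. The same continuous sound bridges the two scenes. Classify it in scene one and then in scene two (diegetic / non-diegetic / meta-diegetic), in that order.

diegetic, non-diegetic

Scene one: a record player is an on-screen source and Xiomara reacts to it → diegetic.
Scene two: there is no source in the deck and no one hears it — it's now underscore → non-diegetic.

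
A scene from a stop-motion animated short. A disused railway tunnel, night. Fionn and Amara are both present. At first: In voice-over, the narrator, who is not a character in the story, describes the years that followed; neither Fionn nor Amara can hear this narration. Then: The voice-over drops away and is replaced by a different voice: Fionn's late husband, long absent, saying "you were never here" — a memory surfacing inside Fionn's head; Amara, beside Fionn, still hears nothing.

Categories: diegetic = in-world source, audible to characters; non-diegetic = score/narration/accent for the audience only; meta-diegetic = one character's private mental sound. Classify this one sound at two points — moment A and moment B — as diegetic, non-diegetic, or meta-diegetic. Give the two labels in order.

non-diegetic, meta-diegetic

Moment A: the external narrator addresses only the audience — outside the story world → non-diegetic.
Moment B: the replacement voice is a memory inside Fionn's mind specifically → meta-diegetic.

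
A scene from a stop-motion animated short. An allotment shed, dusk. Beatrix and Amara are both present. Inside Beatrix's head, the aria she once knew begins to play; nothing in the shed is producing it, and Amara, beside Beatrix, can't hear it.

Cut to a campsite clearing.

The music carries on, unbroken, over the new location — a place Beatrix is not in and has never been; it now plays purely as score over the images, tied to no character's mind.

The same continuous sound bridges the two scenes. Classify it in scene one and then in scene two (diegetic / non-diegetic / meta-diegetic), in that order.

meta-diegetic, non-diegetic

Scene one: the music exists only inside Beatrix's mind; Amara can't hear it → meta-diegetic.
Scene two: it's detached from Beatrix entirely and plays over unrelated images with no in-world source — conventional underscore → non-diegetic.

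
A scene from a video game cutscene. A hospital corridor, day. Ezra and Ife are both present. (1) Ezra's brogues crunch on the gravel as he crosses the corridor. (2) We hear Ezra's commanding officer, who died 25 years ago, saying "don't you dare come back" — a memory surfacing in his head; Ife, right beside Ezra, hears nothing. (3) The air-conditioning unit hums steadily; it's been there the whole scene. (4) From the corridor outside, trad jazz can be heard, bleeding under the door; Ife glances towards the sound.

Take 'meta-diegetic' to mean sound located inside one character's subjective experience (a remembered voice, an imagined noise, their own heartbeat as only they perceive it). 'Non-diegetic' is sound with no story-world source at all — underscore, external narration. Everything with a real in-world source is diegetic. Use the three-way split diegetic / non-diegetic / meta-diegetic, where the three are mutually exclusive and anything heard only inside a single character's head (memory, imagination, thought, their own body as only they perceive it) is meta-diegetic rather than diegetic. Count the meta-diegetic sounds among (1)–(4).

1

(1) is diegetic: Ezra's footsteps are produced in the story world.
(2) is meta-diegetic: it's Ezra's recollection rendered as sound; the other character can't hear it.
Sound (3): it's the actual ambient sound of the location, so diegetic.
(4) the music has an off-screen but real-world source and a character hears it → diegetic.
Meta-diegetic: (2) — that's 1.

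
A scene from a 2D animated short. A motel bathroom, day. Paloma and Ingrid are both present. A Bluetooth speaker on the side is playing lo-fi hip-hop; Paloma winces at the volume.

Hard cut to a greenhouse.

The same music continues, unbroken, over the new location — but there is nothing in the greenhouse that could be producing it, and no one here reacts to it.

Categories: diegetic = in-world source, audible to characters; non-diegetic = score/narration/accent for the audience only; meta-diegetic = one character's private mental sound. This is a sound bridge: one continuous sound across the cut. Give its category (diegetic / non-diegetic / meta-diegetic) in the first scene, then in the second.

diegetic, non-diegetic

Scene one: a Bluetooth speaker is an on-screen source and Paloma reacts to it → diegetic.
Scene two: there is no source in the greenhouse and no one hears it — it's now underscore → non-diegetic.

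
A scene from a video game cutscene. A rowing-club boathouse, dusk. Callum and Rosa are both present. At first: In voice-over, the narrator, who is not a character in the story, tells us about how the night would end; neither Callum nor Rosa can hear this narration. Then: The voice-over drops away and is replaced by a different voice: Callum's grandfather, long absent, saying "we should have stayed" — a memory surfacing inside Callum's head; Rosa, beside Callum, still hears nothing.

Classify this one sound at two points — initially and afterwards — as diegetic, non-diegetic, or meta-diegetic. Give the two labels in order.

Initially: the external narrator addresses only the audience — outside the story world → non-diegetic.
Afterwards: the replacement voice is a memory inside Callum's mind specifically → meta-diegetic.

non-diegetic, meta-diegetic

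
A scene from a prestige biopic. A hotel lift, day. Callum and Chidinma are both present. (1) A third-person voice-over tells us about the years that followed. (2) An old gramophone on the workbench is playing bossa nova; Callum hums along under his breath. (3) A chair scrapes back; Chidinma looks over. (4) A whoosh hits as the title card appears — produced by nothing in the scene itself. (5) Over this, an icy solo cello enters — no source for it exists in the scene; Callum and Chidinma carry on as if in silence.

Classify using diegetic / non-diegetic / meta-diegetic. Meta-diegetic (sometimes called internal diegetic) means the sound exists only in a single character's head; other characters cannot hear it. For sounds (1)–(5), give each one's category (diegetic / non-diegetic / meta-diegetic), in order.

(1) external voice-over — not a character, not heard by anyone in the scene → non-diegetic.
Sound (2): the music comes from an on-screen device that Callum responds to, so diegetic.
(3) is diegetic: a chair is a real object/event in the scene's world.
(4) is non-diegetic: nothing in the scene produces it; it's an accent added for the audience.
(5) is non-diegetic: nothing in the lift produces it and the characters don't hear it — pure soundtrack.

non-diegetic, diegetic, diegetic, non-diegetic, non-diegetic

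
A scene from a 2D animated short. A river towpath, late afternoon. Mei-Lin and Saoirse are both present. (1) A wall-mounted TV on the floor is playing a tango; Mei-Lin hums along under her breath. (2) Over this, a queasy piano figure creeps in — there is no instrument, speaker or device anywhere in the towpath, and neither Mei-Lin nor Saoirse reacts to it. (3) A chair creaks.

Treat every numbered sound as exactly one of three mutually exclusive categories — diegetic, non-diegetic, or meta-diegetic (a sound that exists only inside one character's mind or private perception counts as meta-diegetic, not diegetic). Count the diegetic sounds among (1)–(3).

2

(1) is diegetic: source music from a wall-mounted TV, which exists in the story world.
Sound (2): it has no source in the story world and no character can hear it — it's underscore, so non-diegetic.
(3) is diegetic: the sound comes from a chair physically present in the location.
So 2 of the 3 are diegetic: (1), (3).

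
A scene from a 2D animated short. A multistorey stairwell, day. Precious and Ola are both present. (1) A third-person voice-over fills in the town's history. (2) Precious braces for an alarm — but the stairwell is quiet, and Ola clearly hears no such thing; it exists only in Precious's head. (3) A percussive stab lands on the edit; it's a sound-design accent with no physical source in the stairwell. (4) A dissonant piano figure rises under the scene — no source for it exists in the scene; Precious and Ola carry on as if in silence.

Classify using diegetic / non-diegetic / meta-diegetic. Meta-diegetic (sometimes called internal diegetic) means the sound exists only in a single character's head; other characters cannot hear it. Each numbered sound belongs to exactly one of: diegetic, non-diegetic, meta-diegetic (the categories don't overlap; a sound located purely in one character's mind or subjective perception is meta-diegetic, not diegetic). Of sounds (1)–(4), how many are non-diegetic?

3

(1) commentary laid over the scene from outside the fiction → non-diegetic.
(2) is meta-diegetic: Precious alone 'hears' it — an imagined sound, not present in the space.
Sound (3): an editorial stinger — it belongs to the cut, not the story world, so non-diegetic.
Sound (4): nothing in the stairwell produces it and the characters don't hear it — pure soundtrack, so non-diegetic.
So 3 of the 4 are non-diegetic: (1), (3), (4).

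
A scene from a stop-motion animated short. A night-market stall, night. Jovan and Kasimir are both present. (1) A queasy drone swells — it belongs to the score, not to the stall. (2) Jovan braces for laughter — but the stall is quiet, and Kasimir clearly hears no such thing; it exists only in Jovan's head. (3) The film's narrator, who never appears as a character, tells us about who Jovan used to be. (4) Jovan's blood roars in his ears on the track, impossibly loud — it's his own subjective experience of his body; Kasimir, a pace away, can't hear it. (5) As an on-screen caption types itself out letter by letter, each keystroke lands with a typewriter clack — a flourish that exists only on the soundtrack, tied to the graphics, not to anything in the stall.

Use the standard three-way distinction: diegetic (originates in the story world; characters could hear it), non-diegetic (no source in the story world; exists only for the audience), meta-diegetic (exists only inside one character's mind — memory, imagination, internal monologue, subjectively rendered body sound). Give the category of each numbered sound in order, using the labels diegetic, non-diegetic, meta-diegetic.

non-diegetic, meta-diegetic, non-diegetic, meta-diegetic, non-diegetic

(1) it has no source in the story world and no character can hear it — it's underscore → non-diegetic.
(2) is meta-diegetic: Jovan alone 'hears' it — an imagined sound, not present in the space.
Sound (3): commentary laid over the scene from outside the fiction, so non-diegetic.
Sound (4): it's Jovan's internal bodily sensation rendered as sound; only Jovan 'hears' it, so meta-diegetic.
Sound (5): sound married to a title/caption — outside the diegesis by definition, so non-diegetic.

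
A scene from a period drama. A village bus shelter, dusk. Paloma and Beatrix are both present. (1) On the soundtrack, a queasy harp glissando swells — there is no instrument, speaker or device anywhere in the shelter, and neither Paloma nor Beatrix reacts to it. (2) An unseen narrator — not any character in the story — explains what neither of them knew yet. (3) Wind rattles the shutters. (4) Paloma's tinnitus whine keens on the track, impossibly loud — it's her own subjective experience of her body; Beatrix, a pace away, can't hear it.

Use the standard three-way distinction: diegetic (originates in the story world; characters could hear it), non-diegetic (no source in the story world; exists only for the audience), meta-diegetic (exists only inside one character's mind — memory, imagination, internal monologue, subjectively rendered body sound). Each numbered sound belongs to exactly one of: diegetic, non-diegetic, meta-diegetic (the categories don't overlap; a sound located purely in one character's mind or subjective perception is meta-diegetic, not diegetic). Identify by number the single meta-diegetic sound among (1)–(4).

Sound (1): score with no on-screen or off-screen source; it exists for the audience alone, so non-diegetic.
Sound (2): external voice-over — not a character, not heard by anyone in the scene, so non-diegetic.
(3) is diegetic: wind is part of the location's real environment.
(4) is meta-diegetic: point-of-audition from inside Paloma's body; not a sound in the room.
Only (4) is meta-diegetic.

4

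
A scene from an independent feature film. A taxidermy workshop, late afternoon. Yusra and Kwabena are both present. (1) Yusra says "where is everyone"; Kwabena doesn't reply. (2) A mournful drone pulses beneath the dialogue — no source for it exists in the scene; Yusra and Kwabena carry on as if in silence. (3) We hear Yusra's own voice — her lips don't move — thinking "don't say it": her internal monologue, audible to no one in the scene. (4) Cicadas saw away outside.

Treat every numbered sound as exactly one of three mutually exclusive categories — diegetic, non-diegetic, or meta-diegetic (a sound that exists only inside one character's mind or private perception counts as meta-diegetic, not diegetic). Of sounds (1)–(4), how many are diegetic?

(1) Yusra is a character speaking aloud in the scene → diegetic.
(2) nothing in the workshop produces it and the characters don't hear it — pure soundtrack → non-diegetic.
(3) internal monologue — inside Yusra's mind, not spoken into the scene → meta-diegetic.
(4) it's the actual ambient sound of the location → diegetic.
Diegetic: (1), (4) — that's 2.

2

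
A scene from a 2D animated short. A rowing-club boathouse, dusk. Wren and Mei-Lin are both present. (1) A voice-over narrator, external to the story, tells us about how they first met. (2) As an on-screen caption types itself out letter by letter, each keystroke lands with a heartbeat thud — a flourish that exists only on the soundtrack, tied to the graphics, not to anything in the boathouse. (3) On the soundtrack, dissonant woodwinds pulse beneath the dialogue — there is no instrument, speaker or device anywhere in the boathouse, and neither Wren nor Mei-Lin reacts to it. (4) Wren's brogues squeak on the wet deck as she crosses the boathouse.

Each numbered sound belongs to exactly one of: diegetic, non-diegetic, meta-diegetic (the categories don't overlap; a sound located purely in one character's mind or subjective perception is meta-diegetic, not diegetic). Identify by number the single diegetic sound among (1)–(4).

4

(1) is non-diegetic: commentary laid over the scene from outside the fiction.
Sound (2): it accompanies on-screen graphics, not anything inside the story world, so non-diegetic.
Sound (3): it has no source in the story world and no character can hear it — it's underscore, so non-diegetic.
(4) is diegetic: it's the physical sound of Wren moving in the space.
Only (4) is diegetic.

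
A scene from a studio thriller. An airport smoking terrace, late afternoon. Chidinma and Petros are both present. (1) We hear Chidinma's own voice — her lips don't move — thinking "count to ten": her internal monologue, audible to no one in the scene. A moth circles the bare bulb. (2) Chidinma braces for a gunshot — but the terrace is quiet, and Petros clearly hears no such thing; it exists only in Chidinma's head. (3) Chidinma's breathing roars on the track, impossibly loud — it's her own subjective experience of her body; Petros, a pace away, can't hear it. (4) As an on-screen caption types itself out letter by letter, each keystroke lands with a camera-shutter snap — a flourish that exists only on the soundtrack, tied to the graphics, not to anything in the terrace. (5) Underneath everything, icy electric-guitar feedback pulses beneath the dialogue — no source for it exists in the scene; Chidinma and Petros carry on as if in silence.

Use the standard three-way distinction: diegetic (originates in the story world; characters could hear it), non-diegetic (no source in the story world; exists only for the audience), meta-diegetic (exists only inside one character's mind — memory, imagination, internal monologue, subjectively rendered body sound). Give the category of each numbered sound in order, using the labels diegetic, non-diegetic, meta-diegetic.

meta-diegetic, meta-diegetic, meta-diegetic, non-diegetic, non-diegetic

Sound (1): internal monologue — inside Chidinma's mind, not spoken into the scene, so meta-diegetic.
Sound (2): Chidinma alone 'hears' it — an imagined sound, not present in the space, so meta-diegetic.
(3) is meta-diegetic: a subjective body sound — Chidinma's private perception, inaudible to Petros.
(4) is non-diegetic: sound married to a title/caption — outside the diegesis by definition.
Sound (5): it has no source in the story world and no character can hear it — it's underscore, so non-diegetic.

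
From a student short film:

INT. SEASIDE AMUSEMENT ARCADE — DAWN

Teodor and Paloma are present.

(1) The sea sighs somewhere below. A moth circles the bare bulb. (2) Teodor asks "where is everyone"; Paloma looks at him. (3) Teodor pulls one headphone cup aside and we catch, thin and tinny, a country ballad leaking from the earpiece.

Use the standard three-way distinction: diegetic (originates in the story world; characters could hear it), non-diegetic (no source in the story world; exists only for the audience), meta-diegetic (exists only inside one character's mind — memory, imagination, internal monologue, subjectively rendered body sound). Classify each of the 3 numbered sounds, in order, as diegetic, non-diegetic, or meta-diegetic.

(1) is diegetic: it's the actual ambient sound of the location.
(2) on-screen dialogue — Teodor speaks and Paloma is there to hear → diegetic.
(3) the headphones are an on-screen source → diegetic.

diegetic, diegetic, diegetic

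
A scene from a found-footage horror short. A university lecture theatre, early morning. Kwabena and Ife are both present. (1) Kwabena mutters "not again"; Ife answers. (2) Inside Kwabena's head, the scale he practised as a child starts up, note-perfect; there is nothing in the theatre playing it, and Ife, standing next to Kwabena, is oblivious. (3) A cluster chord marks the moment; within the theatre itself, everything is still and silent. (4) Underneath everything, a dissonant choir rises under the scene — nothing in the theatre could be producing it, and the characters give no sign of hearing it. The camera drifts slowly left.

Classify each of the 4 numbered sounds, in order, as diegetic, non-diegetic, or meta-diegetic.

diegetic, meta-diegetic, non-diegetic, non-diegetic

(1) is diegetic: spoken by a character present in the story world.
(2) the music is a memory playing inside Kwabena's mind alone; no real-world source, Ife can't hear it → meta-diegetic.
(3) it's a sound-design accent with no in-world source; no one in the scene can hear it → non-diegetic.
Sound (4): score with no on-screen or off-screen source; it exists for the audience alone, so non-diegetic.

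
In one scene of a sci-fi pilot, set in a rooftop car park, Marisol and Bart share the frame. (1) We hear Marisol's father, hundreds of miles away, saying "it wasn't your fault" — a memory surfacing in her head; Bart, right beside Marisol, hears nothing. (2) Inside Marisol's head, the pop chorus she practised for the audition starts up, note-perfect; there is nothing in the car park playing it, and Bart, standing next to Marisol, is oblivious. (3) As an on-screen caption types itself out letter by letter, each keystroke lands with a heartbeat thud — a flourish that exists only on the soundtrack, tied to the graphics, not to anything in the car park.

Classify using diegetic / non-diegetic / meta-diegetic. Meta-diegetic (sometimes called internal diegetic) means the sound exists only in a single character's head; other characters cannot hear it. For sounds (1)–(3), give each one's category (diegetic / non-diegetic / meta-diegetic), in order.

Sound (1): a remembered line, private to Marisol — not present in the room, not audible to Bart, so meta-diegetic.
(2) is meta-diegetic: remembered music, private to Marisol — Bart is oblivious because it isn't in the room.
(3) is non-diegetic: the caption isn't part of the story world, so neither is the sound tied to it.

meta-diegetic, meta-diegetic, non-diegetic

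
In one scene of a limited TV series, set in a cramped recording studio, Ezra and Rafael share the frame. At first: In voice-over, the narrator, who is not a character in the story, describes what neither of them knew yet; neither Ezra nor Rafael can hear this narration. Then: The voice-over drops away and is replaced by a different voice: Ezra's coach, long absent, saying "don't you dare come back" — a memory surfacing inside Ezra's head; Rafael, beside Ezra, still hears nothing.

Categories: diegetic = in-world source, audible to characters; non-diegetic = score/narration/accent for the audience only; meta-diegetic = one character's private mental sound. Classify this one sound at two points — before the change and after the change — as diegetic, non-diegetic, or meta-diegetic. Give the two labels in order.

Before the change: the external narrator addresses only the audience — outside the story world → non-diegetic.
After the change: the replacement voice is a memory inside Ezra's mind specifically → meta-diegetic.

non-diegetic, meta-diegetic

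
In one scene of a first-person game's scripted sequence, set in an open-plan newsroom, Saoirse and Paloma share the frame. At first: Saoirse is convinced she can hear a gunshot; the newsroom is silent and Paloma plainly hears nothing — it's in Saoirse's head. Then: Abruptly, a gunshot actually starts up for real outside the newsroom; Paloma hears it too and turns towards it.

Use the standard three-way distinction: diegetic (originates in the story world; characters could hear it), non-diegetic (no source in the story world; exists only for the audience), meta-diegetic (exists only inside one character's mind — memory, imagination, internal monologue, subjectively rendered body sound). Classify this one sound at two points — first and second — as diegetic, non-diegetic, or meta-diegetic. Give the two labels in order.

meta-diegetic, diegetic

First: only Saoirse 'hears' it — imagined, in her mind → meta-diegetic.
Second: now there's a real external source and Paloma hears it too — in the story world → diegetic.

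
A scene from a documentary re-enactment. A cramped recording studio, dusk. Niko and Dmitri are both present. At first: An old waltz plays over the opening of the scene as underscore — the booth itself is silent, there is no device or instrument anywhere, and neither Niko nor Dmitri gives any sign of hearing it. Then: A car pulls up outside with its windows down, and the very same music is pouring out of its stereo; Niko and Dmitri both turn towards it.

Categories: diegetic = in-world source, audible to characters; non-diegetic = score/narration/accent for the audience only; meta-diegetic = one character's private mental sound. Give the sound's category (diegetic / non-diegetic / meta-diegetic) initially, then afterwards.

Initially: no in-world source exists and no character can hear it — underscore → non-diegetic.
Afterwards: the car stereo is now a real source in the story world and the characters hear it → diegetic.

non-diegetic, diegetic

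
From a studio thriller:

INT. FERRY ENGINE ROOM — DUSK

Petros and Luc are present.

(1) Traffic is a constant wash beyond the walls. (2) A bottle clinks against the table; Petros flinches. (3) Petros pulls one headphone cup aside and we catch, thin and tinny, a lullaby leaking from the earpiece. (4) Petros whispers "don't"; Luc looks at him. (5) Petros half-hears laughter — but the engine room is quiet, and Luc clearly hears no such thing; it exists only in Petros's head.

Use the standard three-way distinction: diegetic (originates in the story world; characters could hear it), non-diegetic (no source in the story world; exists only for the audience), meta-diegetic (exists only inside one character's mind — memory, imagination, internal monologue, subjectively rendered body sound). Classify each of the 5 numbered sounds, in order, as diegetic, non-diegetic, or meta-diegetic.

(1) is diegetic: it's the actual ambient sound of the location.
(2) a bottle is a real object/event in the scene's world → diegetic.
(3) is diegetic: the headphones are an on-screen source.
(4) is diegetic: spoken by a character present in the story world.
Sound (5): subjective to Petros: the engine room is silent and Luc hears nothing, so meta-diegetic.

diegetic, diegetic, diegetic, diegetic, meta-diegetic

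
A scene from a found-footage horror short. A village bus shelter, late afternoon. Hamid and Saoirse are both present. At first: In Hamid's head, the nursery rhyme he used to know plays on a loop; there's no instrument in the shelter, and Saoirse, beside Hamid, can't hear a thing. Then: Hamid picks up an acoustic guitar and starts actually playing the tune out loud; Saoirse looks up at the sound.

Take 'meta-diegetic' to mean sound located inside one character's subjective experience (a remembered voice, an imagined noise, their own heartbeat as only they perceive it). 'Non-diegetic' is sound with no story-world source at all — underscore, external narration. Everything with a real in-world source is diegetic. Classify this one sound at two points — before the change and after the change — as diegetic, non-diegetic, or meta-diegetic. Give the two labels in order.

Before the change: the tune exists only as Hamid's private memory; Saoirse can't hear it → meta-diegetic.
After the change: Hamid is now producing it live on an acoustic guitar, in the room, and Saoirse hears it → diegetic.

meta-diegetic, diegetic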